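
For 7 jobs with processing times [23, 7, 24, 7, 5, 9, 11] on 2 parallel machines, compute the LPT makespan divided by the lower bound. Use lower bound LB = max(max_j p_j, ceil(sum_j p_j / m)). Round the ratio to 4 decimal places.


LPT order: [24, 23, 11, 9, 7, 7, 5]
Machine loads after assignment: [45, 41]
LPT makespan = 45
Lower bound = max(max_job, ceil(total/2)) = max(24, 43) = 43
Ratio = 45 / 43 = 1.0465

1.0465


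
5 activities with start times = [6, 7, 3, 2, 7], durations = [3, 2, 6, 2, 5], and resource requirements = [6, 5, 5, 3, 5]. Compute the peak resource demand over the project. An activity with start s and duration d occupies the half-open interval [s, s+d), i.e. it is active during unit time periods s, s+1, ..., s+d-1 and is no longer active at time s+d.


Each activity i is active on [start_i, start_i + duration_i).
Compute total resource usage per time slot:
  t=0: active resources = [], total = 0
  t=1: active resources = [], total = 0
  t=2: active resources = [3], total = 3
  t=3: active resources = [5, 3], total = 8
  t=4: active resources = [5], total = 5
  t=5: active resources = [5], total = 5
  t=6: active resources = [6, 5], total = 11
  t=7: active resources = [6, 5, 5, 5], total = 21
  t=8: active resources = [6, 5, 5, 5], total = 21
  t=9: active resources = [5], total = 5
  t=10: active resources = [5], total = 5
  t=11: active resources = [5], total = 5
Peak resource demand = 21

21


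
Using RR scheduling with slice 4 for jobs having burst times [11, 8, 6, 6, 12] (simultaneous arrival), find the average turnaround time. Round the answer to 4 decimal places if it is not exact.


Time quantum = 4
Execution trace:
  J1 runs 4 units, time = 4
  J2 runs 4 units, time = 8
  J3 runs 4 units, time = 12
  J4 runs 4 units, time = 16
  J5 runs 4 units, time = 20
  J1 runs 4 units, time = 24
  J2 runs 4 units, time = 28
  J3 runs 2 units, time = 30
  J4 runs 2 units, time = 32
  J5 runs 4 units, time = 36
  J1 runs 3 units, time = 39
  J5 runs 4 units, time = 43
Finish times: [39, 28, 30, 32, 43]
Average turnaround = 172/5 = 34.4

34.4


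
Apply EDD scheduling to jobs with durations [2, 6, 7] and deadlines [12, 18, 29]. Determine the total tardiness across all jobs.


Sort by due date (EDD order): [(2, 12), (6, 18), (7, 29)]
Compute completion times and tardiness:
  Job 1: p=2, d=12, C=2, tardiness=max(0,2-12)=0
  Job 2: p=6, d=18, C=8, tardiness=max(0,8-18)=0
  Job 3: p=7, d=29, C=15, tardiness=max(0,15-29)=0
Total tardiness = 0

0


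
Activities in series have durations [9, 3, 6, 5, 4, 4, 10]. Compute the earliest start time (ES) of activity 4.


Activity 4 starts after activities 1 through 3 complete.
Predecessor durations: [9, 3, 6]
ES = 9 + 3 + 6 = 18

18


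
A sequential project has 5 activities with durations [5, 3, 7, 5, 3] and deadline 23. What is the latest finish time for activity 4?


LF(activity 4) = deadline - sum of successor durations
Successors: activities 5 through 5 with durations [3]
Sum of successor durations = 3
LF = 23 - 3 = 20

20


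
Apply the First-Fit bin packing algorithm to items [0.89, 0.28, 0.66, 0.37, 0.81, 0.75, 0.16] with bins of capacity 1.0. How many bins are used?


Place items sequentially using First-Fit:
  Item 0.89 -> new Bin 1
  Item 0.28 -> new Bin 2
  Item 0.66 -> Bin 2 (now 0.94)
  Item 0.37 -> new Bin 3
  Item 0.81 -> new Bin 4
  Item 0.75 -> new Bin 5
  Item 0.16 -> Bin 3 (now 0.53)
Total bins used = 5

5


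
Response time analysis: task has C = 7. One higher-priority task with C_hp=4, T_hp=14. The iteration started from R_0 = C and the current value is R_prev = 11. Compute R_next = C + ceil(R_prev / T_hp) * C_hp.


R_next = C + ceil(R_prev / T_hp) * C_hp
ceil(11 / 14) = ceil(0.7857) = 1
Interference = 1 * 4 = 4
R_next = 7 + 4 = 11
R_next = R_prev, so the iteration has converged (response time = 11).

11


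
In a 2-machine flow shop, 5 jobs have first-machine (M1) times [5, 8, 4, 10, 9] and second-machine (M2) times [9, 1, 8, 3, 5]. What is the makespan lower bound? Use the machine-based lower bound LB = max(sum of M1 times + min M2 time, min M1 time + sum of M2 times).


LB1 = sum(M1 times) + min(M2 times) = 36 + 1 = 37
LB2 = min(M1 times) + sum(M2 times) = 4 + 26 = 30
Lower bound = max(LB1, LB2) = max(37, 30) = 37

37


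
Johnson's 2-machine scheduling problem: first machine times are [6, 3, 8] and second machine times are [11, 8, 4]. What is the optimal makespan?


Apply Johnson's rule:
  Group 1 (a <= b): [(2, 3, 8), (1, 6, 11)]
  Group 2 (a > b): [(3, 8, 4)]
Optimal job order: [2, 1, 3]
Schedule:
  Job 2: M1 done at 3, M2 done at 11
  Job 1: M1 done at 9, M2 done at 22
  Job 3: M1 done at 17, M2 done at 26
Makespan = 26

26


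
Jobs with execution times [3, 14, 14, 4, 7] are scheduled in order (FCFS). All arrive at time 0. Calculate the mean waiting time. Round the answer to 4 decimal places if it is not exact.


FCFS order (as given): [3, 14, 14, 4, 7]
Waiting times:
  Job 1: wait = 0
  Job 2: wait = 3
  Job 3: wait = 17
  Job 4: wait = 31
  Job 5: wait = 35
Sum of waiting times = 86
Average waiting time = 86/5 = 17.2

17.2


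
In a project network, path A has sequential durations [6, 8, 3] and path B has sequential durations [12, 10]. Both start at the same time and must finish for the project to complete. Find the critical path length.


Path A total = 6 + 8 + 3 = 17
Path B total = 12 + 10 = 22
Critical path = longest path = max(17, 22) = 22

22


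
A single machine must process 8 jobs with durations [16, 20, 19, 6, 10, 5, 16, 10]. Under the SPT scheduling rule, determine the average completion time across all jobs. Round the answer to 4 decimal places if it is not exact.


Sort jobs by processing time (SPT order): [5, 6, 10, 10, 16, 16, 19, 20]
Compute completion times sequentially:
  Job 1: processing = 5, completes at 5
  Job 2: processing = 6, completes at 11
  Job 3: processing = 10, completes at 21
  Job 4: processing = 10, completes at 31
  Job 5: processing = 16, completes at 47
  Job 6: processing = 16, completes at 63
  Job 7: processing = 19, completes at 82
  Job 8: processing = 20, completes at 102
Sum of completion times = 362
Average completion time = 362/8 = 45.25

45.25


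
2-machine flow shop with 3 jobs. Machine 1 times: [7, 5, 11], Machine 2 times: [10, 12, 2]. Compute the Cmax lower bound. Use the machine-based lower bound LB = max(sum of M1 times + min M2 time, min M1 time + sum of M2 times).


LB1 = sum(M1 times) + min(M2 times) = 23 + 2 = 25
LB2 = min(M1 times) + sum(M2 times) = 5 + 24 = 29
Lower bound = max(LB1, LB2) = max(25, 29) = 29

29


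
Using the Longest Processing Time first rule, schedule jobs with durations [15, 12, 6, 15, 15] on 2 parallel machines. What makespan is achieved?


Sort jobs in decreasing order (LPT): [15, 15, 15, 12, 6]
Assign each job to the least loaded machine:
  Machine 1: jobs [15, 15], load = 30
  Machine 2: jobs [15, 12, 6], load = 33
Makespan = max load = 33

33


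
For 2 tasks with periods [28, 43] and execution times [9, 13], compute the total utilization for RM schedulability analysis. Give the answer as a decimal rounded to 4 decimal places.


Compute individual utilizations (exact fractions):
  Task 1: C/T = 9/28 (approx. 0.3214)
  Task 2: C/T = 13/43 (approx. 0.3023)
Total utilization U = 9/28 + 13/43 = 751/1204
Rounded to 4 decimal places: U = 0.6238
RM (Liu & Layland) bound for 2 tasks = 0.828427; compare with U = 751/1204 (approx. 0.623754)
U <= bound, so schedulable by RM sufficient condition.

0.6238


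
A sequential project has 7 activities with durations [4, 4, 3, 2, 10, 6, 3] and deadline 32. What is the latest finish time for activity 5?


LF(activity 5) = deadline - sum of successor durations
Successors: activities 6 through 7 with durations [6, 3]
Sum of successor durations = 9
LF = 32 - 9 = 23

23


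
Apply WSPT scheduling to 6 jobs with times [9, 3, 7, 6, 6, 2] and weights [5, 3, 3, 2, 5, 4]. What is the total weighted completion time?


Compute p/w ratios and sort ascending (WSPT): [(2, 4), (3, 3), (6, 5), (9, 5), (7, 3), (6, 2)]
Compute weighted completion times:
  Job (p=2,w=4): C=2, w*C=4*2=8
  Job (p=3,w=3): C=5, w*C=3*5=15
  Job (p=6,w=5): C=11, w*C=5*11=55
  Job (p=9,w=5): C=20, w*C=5*20=100
  Job (p=7,w=3): C=27, w*C=3*27=81
  Job (p=6,w=2): C=33, w*C=2*33=66
Total weighted completion time = 325

325


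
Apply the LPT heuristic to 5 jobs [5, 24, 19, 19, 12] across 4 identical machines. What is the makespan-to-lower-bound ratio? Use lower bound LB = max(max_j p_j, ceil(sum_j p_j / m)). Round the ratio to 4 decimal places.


LPT order: [24, 19, 19, 12, 5]
Machine loads after assignment: [24, 19, 19, 17]
LPT makespan = 24
Lower bound = max(max_job, ceil(total/4)) = max(24, 20) = 24
Ratio = 24 / 24 = 1.0

1.0


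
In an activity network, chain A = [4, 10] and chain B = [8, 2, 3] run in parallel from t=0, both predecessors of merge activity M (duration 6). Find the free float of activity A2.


ES(A2) = sum of predecessors on chain A = 4
EF(A2) = ES + duration = 4 + 10 = 14
Successor of A2 is M. ES(M) = max(sum(A), sum(B)) = max(14, 13) = 14
Free float = ES(successor) - EF(current) = 14 - 14 = 0

0


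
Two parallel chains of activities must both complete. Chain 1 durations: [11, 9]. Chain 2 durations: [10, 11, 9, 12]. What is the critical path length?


Path A total = 11 + 9 = 20
Path B total = 10 + 11 + 9 + 12 = 42
Critical path = longest path = max(20, 42) = 42

42


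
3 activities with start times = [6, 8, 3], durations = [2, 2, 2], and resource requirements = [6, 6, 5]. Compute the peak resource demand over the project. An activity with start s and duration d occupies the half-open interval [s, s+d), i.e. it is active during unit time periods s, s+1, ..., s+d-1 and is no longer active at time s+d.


Each activity i is active on [start_i, start_i + duration_i).
Compute total resource usage per time slot:
  t=0: active resources = [], total = 0
  t=1: active resources = [], total = 0
  t=2: active resources = [], total = 0
  t=3: active resources = [5], total = 5
  t=4: active resources = [5], total = 5
  t=5: active resources = [], total = 0
  t=6: active resources = [6], total = 6
  t=7: active resources = [6], total = 6
  t=8: active resources = [6], total = 6
  t=9: active resources = [6], total = 6
Peak resource demand = 6

6


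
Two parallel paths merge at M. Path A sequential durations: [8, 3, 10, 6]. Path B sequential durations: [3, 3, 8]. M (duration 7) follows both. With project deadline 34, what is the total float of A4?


Forward pass: ES(A4) = sum of predecessors on chain A = 21
EF = ES + duration = 21 + 6 = 27
Backward pass: LF(M) = deadline = 34; LS(M) = 34 - 7 = 27
LF(A4) = LS(M) - sum(successors on chain A) = 27 - 0 = 27
LS = LF - duration = 27 - 6 = 21
Total float = LS - ES = 21 - 21 = 0

0


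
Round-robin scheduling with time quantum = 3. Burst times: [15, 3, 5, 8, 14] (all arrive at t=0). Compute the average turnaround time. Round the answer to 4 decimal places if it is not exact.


Time quantum = 3
Execution trace:
  J1 runs 3 units, time = 3
  J2 runs 3 units, time = 6
  J3 runs 3 units, time = 9
  J4 runs 3 units, time = 12
  J5 runs 3 units, time = 15
  J1 runs 3 units, time = 18
  J3 runs 2 units, time = 20
  J4 runs 3 units, time = 23
  J5 runs 3 units, time = 26
  J1 runs 3 units, time = 29
  J4 runs 2 units, time = 31
  J5 runs 3 units, time = 34
  J1 runs 3 units, time = 37
  J5 runs 3 units, time = 40
  J1 runs 3 units, time = 43
  J5 runs 2 units, time = 45
Finish times: [43, 6, 20, 31, 45]
Average turnaround = 145/5 = 29.0

29.0


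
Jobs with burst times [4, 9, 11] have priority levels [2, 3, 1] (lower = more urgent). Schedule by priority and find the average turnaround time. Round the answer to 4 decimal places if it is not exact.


Sort by priority (ascending = highest first):
Order: [(1, 11), (2, 4), (3, 9)]
Completion times:
  Priority 1, burst=11, C=11
  Priority 2, burst=4, C=15
  Priority 3, burst=9, C=24
Average turnaround = 50/3 = 16.6667

16.6667


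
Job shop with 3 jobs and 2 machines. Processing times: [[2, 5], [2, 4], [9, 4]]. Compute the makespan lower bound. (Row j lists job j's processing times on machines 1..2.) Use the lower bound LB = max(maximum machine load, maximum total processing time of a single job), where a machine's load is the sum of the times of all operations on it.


Machine loads:
  Machine 1: 2 + 2 + 9 = 13
  Machine 2: 5 + 4 + 4 = 13
Max machine load = 13
Job totals:
  Job 1: 7
  Job 2: 6
  Job 3: 13
Max job total = 13
Lower bound = max(13, 13) = 13

13


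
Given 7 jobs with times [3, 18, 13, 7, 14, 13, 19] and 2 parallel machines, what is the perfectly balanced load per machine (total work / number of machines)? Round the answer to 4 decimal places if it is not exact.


Total processing time = 3 + 18 + 13 + 7 + 14 + 13 + 19 = 87
Number of machines = 2
Ideal balanced load = 87 / 2 = 43.5

43.5


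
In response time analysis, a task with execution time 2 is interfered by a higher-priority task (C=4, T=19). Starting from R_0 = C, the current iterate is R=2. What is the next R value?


R_next = C + ceil(R_prev / T_hp) * C_hp
ceil(2 / 19) = ceil(0.1053) = 1
Interference = 1 * 4 = 4
R_next = 2 + 4 = 6

6


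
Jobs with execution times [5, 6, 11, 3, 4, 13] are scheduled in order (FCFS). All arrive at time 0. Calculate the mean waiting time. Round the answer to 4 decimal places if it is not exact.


FCFS order (as given): [5, 6, 11, 3, 4, 13]
Waiting times:
  Job 1: wait = 0
  Job 2: wait = 5
  Job 3: wait = 11
  Job 4: wait = 22
  Job 5: wait = 25
  Job 6: wait = 29
Sum of waiting times = 92
Average waiting time = 92/6 = 15.3333

15.3333


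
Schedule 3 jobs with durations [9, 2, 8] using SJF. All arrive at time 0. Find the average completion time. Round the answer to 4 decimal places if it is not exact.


SJF order (ascending): [2, 8, 9]
Completion times:
  Job 1: burst=2, C=2
  Job 2: burst=8, C=10
  Job 3: burst=9, C=19
Average completion = 31/3 = 10.3333

10.3333


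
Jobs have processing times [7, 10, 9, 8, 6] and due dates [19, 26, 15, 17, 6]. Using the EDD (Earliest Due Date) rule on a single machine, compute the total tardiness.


Sort by due date (EDD order): [(6, 6), (9, 15), (8, 17), (7, 19), (10, 26)]
Compute completion times and tardiness:
  Job 1: p=6, d=6, C=6, tardiness=max(0,6-6)=0
  Job 2: p=9, d=15, C=15, tardiness=max(0,15-15)=0
  Job 3: p=8, d=17, C=23, tardiness=max(0,23-17)=6
  Job 4: p=7, d=19, C=30, tardiness=max(0,30-19)=11
  Job 5: p=10, d=26, C=40, tardiness=max(0,40-26)=14
Total tardiness = 31

31


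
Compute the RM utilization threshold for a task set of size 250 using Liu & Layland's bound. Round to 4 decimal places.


Compute 2^(1/250) = 1.0027764359
Subtract 1: 1.0027764359 - 1 = 0.0027764359
Multiply by n: 250 * 0.0027764359 = 0.6941089750
Round to 4 dp: 0.6941

0.6941


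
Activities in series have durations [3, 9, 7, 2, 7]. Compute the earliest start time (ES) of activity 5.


Activity 5 starts after activities 1 through 4 complete.
Predecessor durations: [3, 9, 7, 2]
ES = 3 + 9 + 7 + 2 = 21

21


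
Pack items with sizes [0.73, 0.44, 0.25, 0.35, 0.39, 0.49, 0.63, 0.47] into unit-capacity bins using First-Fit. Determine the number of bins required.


Place items sequentially using First-Fit:
  Item 0.73 -> new Bin 1
  Item 0.44 -> new Bin 2
  Item 0.25 -> Bin 1 (now 0.98)
  Item 0.35 -> Bin 2 (now 0.79)
  Item 0.39 -> new Bin 3
  Item 0.49 -> Bin 3 (now 0.88)
  Item 0.63 -> new Bin 4
  Item 0.47 -> new Bin 5
Total bins used = 5

5


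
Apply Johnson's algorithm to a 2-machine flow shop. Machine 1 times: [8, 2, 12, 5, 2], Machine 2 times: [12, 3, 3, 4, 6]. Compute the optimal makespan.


Apply Johnson's rule:
  Group 1 (a <= b): [(2, 2, 3), (5, 2, 6), (1, 8, 12)]
  Group 2 (a > b): [(4, 5, 4), (3, 12, 3)]
Optimal job order: [2, 5, 1, 4, 3]
Schedule:
  Job 2: M1 done at 2, M2 done at 5
  Job 5: M1 done at 4, M2 done at 11
  Job 1: M1 done at 12, M2 done at 24
  Job 4: M1 done at 17, M2 done at 28
  Job 3: M1 done at 29, M2 done at 32
Makespan = 32

32


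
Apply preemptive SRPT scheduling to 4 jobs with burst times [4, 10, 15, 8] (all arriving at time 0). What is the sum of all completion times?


Since all jobs arrive at t=0, SRPT equals SPT ordering.
SPT order: [4, 8, 10, 15]
Completion times:
  Job 1: p=4, C=4
  Job 2: p=8, C=12
  Job 3: p=10, C=22
  Job 4: p=15, C=37
Total completion time = 4 + 12 + 22 + 37 = 75

75


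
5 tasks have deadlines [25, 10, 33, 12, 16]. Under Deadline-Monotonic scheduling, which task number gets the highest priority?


Sort tasks by relative deadline (ascending):
  Task 2: deadline = 10
  Task 4: deadline = 12
  Task 5: deadline = 16
  Task 1: deadline = 25
  Task 3: deadline = 33
Priority order (highest first): [2, 4, 5, 1, 3]
Highest priority task = 2

2


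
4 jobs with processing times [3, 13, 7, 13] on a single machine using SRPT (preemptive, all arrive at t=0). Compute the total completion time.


Since all jobs arrive at t=0, SRPT equals SPT ordering.
SPT order: [3, 7, 13, 13]
Completion times:
  Job 1: p=3, C=3
  Job 2: p=7, C=10
  Job 3: p=13, C=23
  Job 4: p=13, C=36
Total completion time = 3 + 10 + 23 + 36 = 72

72


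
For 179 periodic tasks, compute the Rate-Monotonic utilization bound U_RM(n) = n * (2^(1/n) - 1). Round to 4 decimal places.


Compute 2^(1/179) = 1.0038798378
Subtract 1: 1.0038798378 - 1 = 0.0038798378
Multiply by n: 179 * 0.0038798378 = 0.6944909662
Round to 4 dp: 0.6945

0.6945


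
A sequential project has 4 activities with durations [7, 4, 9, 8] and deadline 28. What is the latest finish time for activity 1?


LF(activity 1) = deadline - sum of successor durations
Successors: activities 2 through 4 with durations [4, 9, 8]
Sum of successor durations = 21
LF = 28 - 21 = 7

7


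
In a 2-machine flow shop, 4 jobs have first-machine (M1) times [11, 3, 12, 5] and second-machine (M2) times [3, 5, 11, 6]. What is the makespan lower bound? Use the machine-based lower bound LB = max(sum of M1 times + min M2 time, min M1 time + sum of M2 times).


LB1 = sum(M1 times) + min(M2 times) = 31 + 3 = 34
LB2 = min(M1 times) + sum(M2 times) = 3 + 25 = 28
Lower bound = max(LB1, LB2) = max(34, 28) = 34

34


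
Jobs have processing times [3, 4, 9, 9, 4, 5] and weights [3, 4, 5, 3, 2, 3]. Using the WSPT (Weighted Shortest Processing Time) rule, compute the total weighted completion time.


Compute p/w ratios and sort ascending (WSPT): [(3, 3), (4, 4), (5, 3), (9, 5), (4, 2), (9, 3)]
Compute weighted completion times:
  Job (p=3,w=3): C=3, w*C=3*3=9
  Job (p=4,w=4): C=7, w*C=4*7=28
  Job (p=5,w=3): C=12, w*C=3*12=36
  Job (p=9,w=5): C=21, w*C=5*21=105
  Job (p=4,w=2): C=25, w*C=2*25=50
  Job (p=9,w=3): C=34, w*C=3*34=102
Total weighted completion time = 330

330


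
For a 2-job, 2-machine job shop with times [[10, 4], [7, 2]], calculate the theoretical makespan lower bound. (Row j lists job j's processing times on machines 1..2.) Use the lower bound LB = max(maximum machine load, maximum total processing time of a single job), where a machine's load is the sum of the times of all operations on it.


Machine loads:
  Machine 1: 10 + 7 = 17
  Machine 2: 4 + 2 = 6
Max machine load = 17
Job totals:
  Job 1: 14
  Job 2: 9
Max job total = 14
Lower bound = max(17, 14) = 17

17


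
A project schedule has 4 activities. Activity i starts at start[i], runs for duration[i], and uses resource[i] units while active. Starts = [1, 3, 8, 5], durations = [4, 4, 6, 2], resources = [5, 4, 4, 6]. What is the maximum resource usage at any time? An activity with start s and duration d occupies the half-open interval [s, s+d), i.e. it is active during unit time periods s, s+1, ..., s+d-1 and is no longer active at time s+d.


Each activity i is active on [start_i, start_i + duration_i).
Compute total resource usage per time slot:
  t=0: active resources = [], total = 0
  t=1: active resources = [5], total = 5
  t=2: active resources = [5], total = 5
  t=3: active resources = [5, 4], total = 9
  t=4: active resources = [5, 4], total = 9
  t=5: active resources = [4, 6], total = 10
  t=6: active resources = [4, 6], total = 10
  t=7: active resources = [], total = 0
  t=8: active resources = [4], total = 4
  t=9: active resources = [4], total = 4
  t=10: active resources = [4], total = 4
  t=11: active resources = [4], total = 4
  t=12: active resources = [4], total = 4
  t=13: active resources = [4], total = 4
Peak resource demand = 10

10


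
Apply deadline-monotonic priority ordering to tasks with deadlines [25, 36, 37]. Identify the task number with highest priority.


Sort tasks by relative deadline (ascending):
  Task 1: deadline = 25
  Task 2: deadline = 36
  Task 3: deadline = 37
Priority order (highest first): [1, 2, 3]
Highest priority task = 1

1


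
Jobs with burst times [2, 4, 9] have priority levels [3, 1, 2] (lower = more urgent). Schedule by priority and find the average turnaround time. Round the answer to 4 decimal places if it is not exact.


Sort by priority (ascending = highest first):
Order: [(1, 4), (2, 9), (3, 2)]
Completion times:
  Priority 1, burst=4, C=4
  Priority 2, burst=9, C=13
  Priority 3, burst=2, C=15
Average turnaround = 32/3 = 10.6667

10.6667


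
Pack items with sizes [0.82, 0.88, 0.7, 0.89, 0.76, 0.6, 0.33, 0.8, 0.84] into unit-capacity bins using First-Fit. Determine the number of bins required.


Place items sequentially using First-Fit:
  Item 0.82 -> new Bin 1
  Item 0.88 -> new Bin 2
  Item 0.7 -> new Bin 3
  Item 0.89 -> new Bin 4
  Item 0.76 -> new Bin 5
  Item 0.6 -> new Bin 6
  Item 0.33 -> Bin 6 (now 0.93)
  Item 0.8 -> new Bin 7
  Item 0.84 -> new Bin 8
Total bins used = 8

8


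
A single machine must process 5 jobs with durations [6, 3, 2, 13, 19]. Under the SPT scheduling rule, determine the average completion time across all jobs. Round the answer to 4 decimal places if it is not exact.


Sort jobs by processing time (SPT order): [2, 3, 6, 13, 19]
Compute completion times sequentially:
  Job 1: processing = 2, completes at 2
  Job 2: processing = 3, completes at 5
  Job 3: processing = 6, completes at 11
  Job 4: processing = 13, completes at 24
  Job 5: processing = 19, completes at 43
Sum of completion times = 85
Average completion time = 85/5 = 17.0

17.0


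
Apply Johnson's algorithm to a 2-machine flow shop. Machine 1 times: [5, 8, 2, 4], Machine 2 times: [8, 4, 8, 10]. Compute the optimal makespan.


Apply Johnson's rule:
  Group 1 (a <= b): [(3, 2, 8), (4, 4, 10), (1, 5, 8)]
  Group 2 (a > b): [(2, 8, 4)]
Optimal job order: [3, 4, 1, 2]
Schedule:
  Job 3: M1 done at 2, M2 done at 10
  Job 4: M1 done at 6, M2 done at 20
  Job 1: M1 done at 11, M2 done at 28
  Job 2: M1 done at 19, M2 done at 32
Makespan = 32

32


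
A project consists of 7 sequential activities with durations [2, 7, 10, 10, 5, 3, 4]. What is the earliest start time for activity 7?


Activity 7 starts after activities 1 through 6 complete.
Predecessor durations: [2, 7, 10, 10, 5, 3]
ES = 2 + 7 + 10 + 10 + 5 + 3 = 37

37


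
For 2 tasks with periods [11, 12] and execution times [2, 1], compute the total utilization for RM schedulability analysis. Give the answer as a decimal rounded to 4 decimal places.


Compute individual utilizations (exact fractions):
  Task 1: C/T = 2/11 (approx. 0.1818)
  Task 2: C/T = 1/12 (approx. 0.0833)
Total utilization U = 2/11 + 1/12 = 35/132
Rounded to 4 decimal places: U = 0.2652
RM (Liu & Layland) bound for 2 tasks = 0.828427; compare with U = 35/132 (approx. 0.265152)
U <= bound, so schedulable by RM sufficient condition.

0.2652


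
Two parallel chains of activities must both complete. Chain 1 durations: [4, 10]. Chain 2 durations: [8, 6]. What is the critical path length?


Path A total = 4 + 10 = 14
Path B total = 8 + 6 = 14
Critical path = longest path = max(14, 14) = 14

14


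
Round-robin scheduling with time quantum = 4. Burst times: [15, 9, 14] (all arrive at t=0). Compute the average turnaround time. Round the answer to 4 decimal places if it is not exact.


Time quantum = 4
Execution trace:
  J1 runs 4 units, time = 4
  J2 runs 4 units, time = 8
  J3 runs 4 units, time = 12
  J1 runs 4 units, time = 16
  J2 runs 4 units, time = 20
  J3 runs 4 units, time = 24
  J1 runs 4 units, time = 28
  J2 runs 1 units, time = 29
  J3 runs 4 units, time = 33
  J1 runs 3 units, time = 36
  J3 runs 2 units, time = 38
Finish times: [36, 29, 38]
Average turnaround = 103/3 = 34.3333

34.3333


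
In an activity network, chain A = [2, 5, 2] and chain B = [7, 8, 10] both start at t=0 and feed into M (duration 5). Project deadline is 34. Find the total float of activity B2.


Forward pass: ES(B2) = sum of predecessors on chain B = 7
EF = ES + duration = 7 + 8 = 15
Backward pass: LF(M) = deadline = 34; LS(M) = 34 - 5 = 29
LF(B2) = LS(M) - sum(successors on chain B) = 29 - 10 = 19
LS = LF - duration = 19 - 8 = 11
Total float = LS - ES = 11 - 7 = 4

4


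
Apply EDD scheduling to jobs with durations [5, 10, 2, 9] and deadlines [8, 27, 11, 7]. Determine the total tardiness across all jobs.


Sort by due date (EDD order): [(9, 7), (5, 8), (2, 11), (10, 27)]
Compute completion times and tardiness:
  Job 1: p=9, d=7, C=9, tardiness=max(0,9-7)=2
  Job 2: p=5, d=8, C=14, tardiness=max(0,14-8)=6
  Job 3: p=2, d=11, C=16, tardiness=max(0,16-11)=5
  Job 4: p=10, d=27, C=26, tardiness=max(0,26-27)=0
Total tardiness = 13

13


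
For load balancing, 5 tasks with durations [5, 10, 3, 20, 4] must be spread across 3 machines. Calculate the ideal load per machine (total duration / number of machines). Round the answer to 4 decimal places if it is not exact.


Total processing time = 5 + 10 + 3 + 20 + 4 = 42
Number of machines = 3
Ideal balanced load = 42 / 3 = 14.0

14.0


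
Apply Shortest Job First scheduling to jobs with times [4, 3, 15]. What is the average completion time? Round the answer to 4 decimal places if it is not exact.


SJF order (ascending): [3, 4, 15]
Completion times:
  Job 1: burst=3, C=3
  Job 2: burst=4, C=7
  Job 3: burst=15, C=22
Average completion = 32/3 = 10.6667

10.6667


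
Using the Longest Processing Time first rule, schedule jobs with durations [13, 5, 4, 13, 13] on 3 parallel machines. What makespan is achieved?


Sort jobs in decreasing order (LPT): [13, 13, 13, 5, 4]
Assign each job to the least loaded machine:
  Machine 1: jobs [13, 5], load = 18
  Machine 2: jobs [13, 4], load = 17
  Machine 3: jobs [13], load = 13
Makespan = max load = 18

18


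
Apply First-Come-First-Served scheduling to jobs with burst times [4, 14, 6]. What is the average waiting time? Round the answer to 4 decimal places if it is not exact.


FCFS order (as given): [4, 14, 6]
Waiting times:
  Job 1: wait = 0
  Job 2: wait = 4
  Job 3: wait = 18
Sum of waiting times = 22
Average waiting time = 22/3 = 7.3333

7.3333


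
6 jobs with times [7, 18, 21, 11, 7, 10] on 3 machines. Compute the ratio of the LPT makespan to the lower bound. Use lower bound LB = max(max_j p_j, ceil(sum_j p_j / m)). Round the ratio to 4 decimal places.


LPT order: [21, 18, 11, 10, 7, 7]
Machine loads after assignment: [28, 25, 21]
LPT makespan = 28
Lower bound = max(max_job, ceil(total/3)) = max(21, 25) = 25
Ratio = 28 / 25 = 1.12

1.12


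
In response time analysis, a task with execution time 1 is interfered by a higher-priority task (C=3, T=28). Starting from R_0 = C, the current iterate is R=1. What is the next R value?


R_next = C + ceil(R_prev / T_hp) * C_hp
ceil(1 / 28) = ceil(0.0357) = 1
Interference = 1 * 3 = 3
R_next = 1 + 3 = 4

4


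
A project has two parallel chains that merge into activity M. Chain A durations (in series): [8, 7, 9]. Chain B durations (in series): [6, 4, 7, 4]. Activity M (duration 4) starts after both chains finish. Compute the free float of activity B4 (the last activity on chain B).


ES(B4) = sum of predecessors on chain B = 17
EF(B4) = ES + duration = 17 + 4 = 21
Successor of B4 is M. ES(M) = max(sum(A), sum(B)) = max(24, 21) = 24
Free float = ES(successor) - EF(current) = 24 - 21 = 3

3


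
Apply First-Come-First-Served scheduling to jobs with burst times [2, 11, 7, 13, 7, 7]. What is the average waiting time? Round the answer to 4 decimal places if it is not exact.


FCFS order (as given): [2, 11, 7, 13, 7, 7]
Waiting times:
  Job 1: wait = 0
  Job 2: wait = 2
  Job 3: wait = 13
  Job 4: wait = 20
  Job 5: wait = 33
  Job 6: wait = 40
Sum of waiting times = 108
Average waiting time = 108/6 = 18.0

18.0


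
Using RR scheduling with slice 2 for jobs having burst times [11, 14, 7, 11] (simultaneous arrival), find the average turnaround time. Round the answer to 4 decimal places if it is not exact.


Time quantum = 2
Execution trace:
  J1 runs 2 units, time = 2
  J2 runs 2 units, time = 4
  J3 runs 2 units, time = 6
  J4 runs 2 units, time = 8
  J1 runs 2 units, time = 10
  J2 runs 2 units, time = 12
  J3 runs 2 units, time = 14
  J4 runs 2 units, time = 16
  J1 runs 2 units, time = 18
  J2 runs 2 units, time = 20
  J3 runs 2 units, time = 22
  J4 runs 2 units, time = 24
  J1 runs 2 units, time = 26
  J2 runs 2 units, time = 28
  J3 runs 1 units, time = 29
  J4 runs 2 units, time = 31
  J1 runs 2 units, time = 33
  J2 runs 2 units, time = 35
  J4 runs 2 units, time = 37
  J1 runs 1 units, time = 38
  J2 runs 2 units, time = 40
  J4 runs 1 units, time = 41
  J2 runs 2 units, time = 43
Finish times: [38, 43, 29, 41]
Average turnaround = 151/4 = 37.75

37.75


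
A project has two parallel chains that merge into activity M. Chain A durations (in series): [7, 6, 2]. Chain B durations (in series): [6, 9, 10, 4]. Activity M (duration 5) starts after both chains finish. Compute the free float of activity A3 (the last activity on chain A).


ES(A3) = sum of predecessors on chain A = 13
EF(A3) = ES + duration = 13 + 2 = 15
Successor of A3 is M. ES(M) = max(sum(A), sum(B)) = max(15, 29) = 29
Free float = ES(successor) - EF(current) = 29 - 15 = 14

14


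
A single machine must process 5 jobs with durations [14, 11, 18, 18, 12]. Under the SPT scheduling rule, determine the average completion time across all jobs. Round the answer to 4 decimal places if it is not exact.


Sort jobs by processing time (SPT order): [11, 12, 14, 18, 18]
Compute completion times sequentially:
  Job 1: processing = 11, completes at 11
  Job 2: processing = 12, completes at 23
  Job 3: processing = 14, completes at 37
  Job 4: processing = 18, completes at 55
  Job 5: processing = 18, completes at 73
Sum of completion times = 199
Average completion time = 199/5 = 39.8

39.8


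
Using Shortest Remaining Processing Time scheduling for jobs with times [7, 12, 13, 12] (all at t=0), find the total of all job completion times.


Since all jobs arrive at t=0, SRPT equals SPT ordering.
SPT order: [7, 12, 12, 13]
Completion times:
  Job 1: p=7, C=7
  Job 2: p=12, C=19
  Job 3: p=12, C=31
  Job 4: p=13, C=44
Total completion time = 7 + 19 + 31 + 44 = 101

101


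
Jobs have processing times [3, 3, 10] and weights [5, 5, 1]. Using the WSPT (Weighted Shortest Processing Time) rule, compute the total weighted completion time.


Compute p/w ratios and sort ascending (WSPT): [(3, 5), (3, 5), (10, 1)]
Compute weighted completion times:
  Job (p=3,w=5): C=3, w*C=5*3=15
  Job (p=3,w=5): C=6, w*C=5*6=30
  Job (p=10,w=1): C=16, w*C=1*16=16
Total weighted completion time = 61

61


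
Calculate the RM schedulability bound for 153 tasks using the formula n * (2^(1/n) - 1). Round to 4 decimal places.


Compute 2^(1/153) = 1.0045406514
Subtract 1: 1.0045406514 - 1 = 0.0045406514
Multiply by n: 153 * 0.0045406514 = 0.6947196642
Round to 4 dp: 0.6947

0.6947


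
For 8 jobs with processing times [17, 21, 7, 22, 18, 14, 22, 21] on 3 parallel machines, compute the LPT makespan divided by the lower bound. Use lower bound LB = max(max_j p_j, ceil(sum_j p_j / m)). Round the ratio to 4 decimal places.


LPT order: [22, 22, 21, 21, 18, 17, 14, 7]
Machine loads after assignment: [47, 53, 42]
LPT makespan = 53
Lower bound = max(max_job, ceil(total/3)) = max(22, 48) = 48
Ratio = 53 / 48 = 1.1042

1.1042


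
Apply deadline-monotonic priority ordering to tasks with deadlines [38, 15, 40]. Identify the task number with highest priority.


Sort tasks by relative deadline (ascending):
  Task 2: deadline = 15
  Task 1: deadline = 38
  Task 3: deadline = 40
Priority order (highest first): [2, 1, 3]
Highest priority task = 2

2


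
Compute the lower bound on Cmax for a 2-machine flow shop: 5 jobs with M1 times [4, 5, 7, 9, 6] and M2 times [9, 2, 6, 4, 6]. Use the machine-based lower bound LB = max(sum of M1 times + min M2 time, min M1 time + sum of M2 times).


LB1 = sum(M1 times) + min(M2 times) = 31 + 2 = 33
LB2 = min(M1 times) + sum(M2 times) = 4 + 27 = 31
Lower bound = max(LB1, LB2) = max(33, 31) = 33

33


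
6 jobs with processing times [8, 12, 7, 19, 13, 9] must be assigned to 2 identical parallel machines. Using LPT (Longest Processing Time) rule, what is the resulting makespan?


Sort jobs in decreasing order (LPT): [19, 13, 12, 9, 8, 7]
Assign each job to the least loaded machine:
  Machine 1: jobs [19, 9, 7], load = 35
  Machine 2: jobs [13, 12, 8], load = 33
Makespan = max load = 35

35


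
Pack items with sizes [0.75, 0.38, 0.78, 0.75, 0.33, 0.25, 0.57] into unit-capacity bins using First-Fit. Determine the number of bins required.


Place items sequentially using First-Fit:
  Item 0.75 -> new Bin 1
  Item 0.38 -> new Bin 2
  Item 0.78 -> new Bin 3
  Item 0.75 -> new Bin 4
  Item 0.33 -> Bin 2 (now 0.71)
  Item 0.25 -> Bin 1 (now 1.0)
  Item 0.57 -> new Bin 5
Total bins used = 5

5


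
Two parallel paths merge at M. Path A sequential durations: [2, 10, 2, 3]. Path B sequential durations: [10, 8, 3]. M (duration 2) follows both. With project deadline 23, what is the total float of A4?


Forward pass: ES(A4) = sum of predecessors on chain A = 14
EF = ES + duration = 14 + 3 = 17
Backward pass: LF(M) = deadline = 23; LS(M) = 23 - 2 = 21
LF(A4) = LS(M) - sum(successors on chain A) = 21 - 0 = 21
LS = LF - duration = 21 - 3 = 18
Total float = LS - ES = 18 - 14 = 4

4


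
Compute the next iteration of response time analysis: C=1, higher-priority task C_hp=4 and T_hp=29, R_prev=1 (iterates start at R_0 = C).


R_next = C + ceil(R_prev / T_hp) * C_hp
ceil(1 / 29) = ceil(0.0345) = 1
Interference = 1 * 4 = 4
R_next = 1 + 4 = 5

5


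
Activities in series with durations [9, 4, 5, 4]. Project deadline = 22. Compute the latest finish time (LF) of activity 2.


LF(activity 2) = deadline - sum of successor durations
Successors: activities 3 through 4 with durations [5, 4]
Sum of successor durations = 9
LF = 22 - 9 = 13

13


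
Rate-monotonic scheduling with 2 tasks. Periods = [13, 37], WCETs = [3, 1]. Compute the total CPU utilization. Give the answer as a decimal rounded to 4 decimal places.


Compute individual utilizations (exact fractions):
  Task 1: C/T = 3/13 (approx. 0.2308)
  Task 2: C/T = 1/37 (approx. 0.027)
Total utilization U = 3/13 + 1/37 = 124/481
Rounded to 4 decimal places: U = 0.2578
RM (Liu & Layland) bound for 2 tasks = 0.828427; compare with U = 124/481 (approx. 0.257796)
U <= bound, so schedulable by RM sufficient condition.

0.2578


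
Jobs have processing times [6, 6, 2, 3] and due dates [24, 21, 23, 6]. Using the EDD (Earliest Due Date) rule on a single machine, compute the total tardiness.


Sort by due date (EDD order): [(3, 6), (6, 21), (2, 23), (6, 24)]
Compute completion times and tardiness:
  Job 1: p=3, d=6, C=3, tardiness=max(0,3-6)=0
  Job 2: p=6, d=21, C=9, tardiness=max(0,9-21)=0
  Job 3: p=2, d=23, C=11, tardiness=max(0,11-23)=0
  Job 4: p=6, d=24, C=17, tardiness=max(0,17-24)=0
Total tardiness = 0

0


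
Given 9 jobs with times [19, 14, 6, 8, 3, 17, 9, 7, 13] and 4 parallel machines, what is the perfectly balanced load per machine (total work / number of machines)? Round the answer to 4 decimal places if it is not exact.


Total processing time = 19 + 14 + 6 + 8 + 3 + 17 + 9 + 7 + 13 = 96
Number of machines = 4
Ideal balanced load = 96 / 4 = 24.0

24.0


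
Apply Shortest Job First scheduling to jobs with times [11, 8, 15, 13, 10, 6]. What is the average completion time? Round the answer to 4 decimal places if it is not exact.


SJF order (ascending): [6, 8, 10, 11, 13, 15]
Completion times:
  Job 1: burst=6, C=6
  Job 2: burst=8, C=14
  Job 3: burst=10, C=24
  Job 4: burst=11, C=35
  Job 5: burst=13, C=48
  Job 6: burst=15, C=63
Average completion = 190/6 = 31.6667

31.6667


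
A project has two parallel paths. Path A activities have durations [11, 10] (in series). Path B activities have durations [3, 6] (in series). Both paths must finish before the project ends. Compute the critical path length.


Path A total = 11 + 10 = 21
Path B total = 3 + 6 = 9
Critical path = longest path = max(21, 9) = 21

21


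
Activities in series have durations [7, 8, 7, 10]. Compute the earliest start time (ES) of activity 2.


Activity 2 starts after activities 1 through 1 complete.
Predecessor durations: [7]
ES = 7 = 7

7


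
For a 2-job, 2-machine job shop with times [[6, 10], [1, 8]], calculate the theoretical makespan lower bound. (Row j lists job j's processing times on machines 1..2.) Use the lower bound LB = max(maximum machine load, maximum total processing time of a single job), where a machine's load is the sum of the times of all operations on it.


Machine loads:
  Machine 1: 6 + 1 = 7
  Machine 2: 10 + 8 = 18
Max machine load = 18
Job totals:
  Job 1: 16
  Job 2: 9
Max job total = 16
Lower bound = max(18, 16) = 18

18


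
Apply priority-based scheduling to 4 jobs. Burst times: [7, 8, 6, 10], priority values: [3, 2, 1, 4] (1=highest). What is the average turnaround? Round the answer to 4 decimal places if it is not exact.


Sort by priority (ascending = highest first):
Order: [(1, 6), (2, 8), (3, 7), (4, 10)]
Completion times:
  Priority 1, burst=6, C=6
  Priority 2, burst=8, C=14
  Priority 3, burst=7, C=21
  Priority 4, burst=10, C=31
Average turnaround = 72/4 = 18.0

18.0


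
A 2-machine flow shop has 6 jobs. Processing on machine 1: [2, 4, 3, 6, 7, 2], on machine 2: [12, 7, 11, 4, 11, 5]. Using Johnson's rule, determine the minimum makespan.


Apply Johnson's rule:
  Group 1 (a <= b): [(1, 2, 12), (6, 2, 5), (3, 3, 11), (2, 4, 7), (5, 7, 11)]
  Group 2 (a > b): [(4, 6, 4)]
Optimal job order: [1, 6, 3, 2, 5, 4]
Schedule:
  Job 1: M1 done at 2, M2 done at 14
  Job 6: M1 done at 4, M2 done at 19
  Job 3: M1 done at 7, M2 done at 30
  Job 2: M1 done at 11, M2 done at 37
  Job 5: M1 done at 18, M2 done at 48
  Job 4: M1 done at 24, M2 done at 52
Makespan = 52

52


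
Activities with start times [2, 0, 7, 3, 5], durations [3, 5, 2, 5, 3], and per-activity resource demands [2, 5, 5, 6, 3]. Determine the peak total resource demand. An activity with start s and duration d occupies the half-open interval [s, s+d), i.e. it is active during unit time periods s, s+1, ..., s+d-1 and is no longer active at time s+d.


Each activity i is active on [start_i, start_i + duration_i).
Compute total resource usage per time slot:
  t=0: active resources = [5], total = 5
  t=1: active resources = [5], total = 5
  t=2: active resources = [2, 5], total = 7
  t=3: active resources = [2, 5, 6], total = 13
  t=4: active resources = [2, 5, 6], total = 13
  t=5: active resources = [6, 3], total = 9
  t=6: active resources = [6, 3], total = 9
  t=7: active resources = [5, 6, 3], total = 14
  t=8: active resources = [5], total = 5
Peak resource demand = 14

14


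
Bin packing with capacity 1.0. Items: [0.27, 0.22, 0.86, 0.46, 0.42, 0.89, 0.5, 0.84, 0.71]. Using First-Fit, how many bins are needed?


Place items sequentially using First-Fit:
  Item 0.27 -> new Bin 1
  Item 0.22 -> Bin 1 (now 0.49)
  Item 0.86 -> new Bin 2
  Item 0.46 -> Bin 1 (now 0.95)
  Item 0.42 -> new Bin 3
  Item 0.89 -> new Bin 4
  Item 0.5 -> Bin 3 (now 0.92)
  Item 0.84 -> new Bin 5
  Item 0.71 -> new Bin 6
Total bins used = 6

6
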